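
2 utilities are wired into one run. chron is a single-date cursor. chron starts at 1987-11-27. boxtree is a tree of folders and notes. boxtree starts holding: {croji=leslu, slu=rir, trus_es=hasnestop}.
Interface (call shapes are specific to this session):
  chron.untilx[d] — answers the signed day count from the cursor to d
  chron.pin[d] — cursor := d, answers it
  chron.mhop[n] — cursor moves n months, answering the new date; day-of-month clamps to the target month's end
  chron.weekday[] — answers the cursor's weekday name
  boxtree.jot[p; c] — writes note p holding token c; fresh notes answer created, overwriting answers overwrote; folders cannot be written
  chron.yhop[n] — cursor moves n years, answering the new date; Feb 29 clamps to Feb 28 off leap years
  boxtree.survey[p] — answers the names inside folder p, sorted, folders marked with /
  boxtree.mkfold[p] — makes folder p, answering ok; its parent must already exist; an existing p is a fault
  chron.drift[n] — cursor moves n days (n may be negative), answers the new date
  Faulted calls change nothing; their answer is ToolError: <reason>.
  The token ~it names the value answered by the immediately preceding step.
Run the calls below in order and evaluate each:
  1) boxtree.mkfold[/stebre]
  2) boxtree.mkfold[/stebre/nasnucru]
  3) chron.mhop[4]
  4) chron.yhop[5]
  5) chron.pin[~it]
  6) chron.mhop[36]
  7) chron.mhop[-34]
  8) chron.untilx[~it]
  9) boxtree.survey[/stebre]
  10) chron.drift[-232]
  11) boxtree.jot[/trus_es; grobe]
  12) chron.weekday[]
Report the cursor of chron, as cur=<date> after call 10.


==> mkfold(p=/stebre)
<== ok
==> mkfold(p=/stebre/nasnucru)
<== ok
==> mhop(n=4)
<== 1988-03-27
==> yhop(n=5)
<== 1993-03-27
==> pin(d=~it)
<== 1993-03-27
==> mhop(n=36)
<== 1996-03-27
==> mhop(n=-34)
<== 1993-05-27
==> untilx(d=~it)
<== 0
==> survey(p=/stebre)
<== [nasnucru/]
==> drift(n=-232)
<== 1992-10-07
==> jot(p=/trus_es, c=grobe)
<== overwrote
==> weekday()
<== Wednesday

Answer: cur=1992-10-07


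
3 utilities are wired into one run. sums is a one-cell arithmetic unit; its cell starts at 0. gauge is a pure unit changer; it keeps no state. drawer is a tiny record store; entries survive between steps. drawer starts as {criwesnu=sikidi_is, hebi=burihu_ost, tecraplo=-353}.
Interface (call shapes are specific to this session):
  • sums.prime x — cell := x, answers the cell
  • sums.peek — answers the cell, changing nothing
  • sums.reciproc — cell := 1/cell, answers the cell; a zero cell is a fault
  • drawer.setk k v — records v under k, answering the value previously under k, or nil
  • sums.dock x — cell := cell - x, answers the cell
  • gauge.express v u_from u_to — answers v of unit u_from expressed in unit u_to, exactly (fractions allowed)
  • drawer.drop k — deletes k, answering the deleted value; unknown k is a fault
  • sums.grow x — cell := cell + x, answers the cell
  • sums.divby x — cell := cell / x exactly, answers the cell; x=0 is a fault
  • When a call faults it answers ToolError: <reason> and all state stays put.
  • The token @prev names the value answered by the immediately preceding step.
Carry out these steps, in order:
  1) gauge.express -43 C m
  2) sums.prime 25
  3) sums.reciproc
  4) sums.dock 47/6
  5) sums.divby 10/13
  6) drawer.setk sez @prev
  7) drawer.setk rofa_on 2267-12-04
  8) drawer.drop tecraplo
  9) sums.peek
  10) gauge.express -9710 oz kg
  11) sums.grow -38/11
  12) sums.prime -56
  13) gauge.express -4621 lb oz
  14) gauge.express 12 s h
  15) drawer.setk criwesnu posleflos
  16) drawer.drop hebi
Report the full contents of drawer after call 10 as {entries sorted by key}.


Answer: {criwesnu=sikidi_is, hebi=burihu_ost, rofa_on=2267-12-04, sez=-15197/1500}

Derivation:
// express(v→-43, u_from→C, u_to→m) : ToolError: incompatible units
// prime(x→25) : 25
// reciproc() : 1/25
// dock(x→47/6) : -1169/150
// divby(x→10/13) : -15197/1500
// setk(k→sez, v→@prev) : nil
// setk(k→rofa_on, v→2267-12-04) : nil
// drop(k→tecraplo) : -353
// peek() : -15197/1500
// express(v→-9710, u_from→oz, u_to→kg) : -44043819127/160000000
// grow(x→-38/11) : -224167/16500
// prime(x→-56) : -56
// express(v→-4621, u_from→lb, u_to→oz) : -73936
// express(v→12, u_from→s, u_to→h) : 1/300
// setk(k→criwesnu, v→posleflos) : sikidi_is
// drop(k→hebi) : burihu_ost


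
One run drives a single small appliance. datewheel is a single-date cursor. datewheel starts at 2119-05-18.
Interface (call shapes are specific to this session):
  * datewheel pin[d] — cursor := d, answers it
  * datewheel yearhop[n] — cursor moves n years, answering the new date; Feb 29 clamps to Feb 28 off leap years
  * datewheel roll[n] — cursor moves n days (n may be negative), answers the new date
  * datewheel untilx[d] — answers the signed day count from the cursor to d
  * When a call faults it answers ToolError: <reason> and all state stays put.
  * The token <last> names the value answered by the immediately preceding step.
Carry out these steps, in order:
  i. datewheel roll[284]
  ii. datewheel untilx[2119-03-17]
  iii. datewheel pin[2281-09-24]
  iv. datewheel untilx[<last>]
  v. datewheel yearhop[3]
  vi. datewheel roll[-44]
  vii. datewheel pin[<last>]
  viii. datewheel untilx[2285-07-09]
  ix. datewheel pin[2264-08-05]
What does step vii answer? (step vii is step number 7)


→ datewheel roll(n→284)
← 2120-02-26
→ datewheel untilx(d→2119-03-17)
← -346
→ datewheel pin(d→2281-09-24)
← 2281-09-24
→ datewheel untilx(d→<last>)
← 0
→ datewheel yearhop(n→3)
← 2284-09-24
→ datewheel roll(n→-44)
← 2284-08-11
→ datewheel pin(d→<last>)
← 2284-08-11
→ datewheel untilx(d→2285-07-09)
← 332
→ datewheel pin(d→2264-08-05)
← 2264-08-05

Answer: 2284-08-11


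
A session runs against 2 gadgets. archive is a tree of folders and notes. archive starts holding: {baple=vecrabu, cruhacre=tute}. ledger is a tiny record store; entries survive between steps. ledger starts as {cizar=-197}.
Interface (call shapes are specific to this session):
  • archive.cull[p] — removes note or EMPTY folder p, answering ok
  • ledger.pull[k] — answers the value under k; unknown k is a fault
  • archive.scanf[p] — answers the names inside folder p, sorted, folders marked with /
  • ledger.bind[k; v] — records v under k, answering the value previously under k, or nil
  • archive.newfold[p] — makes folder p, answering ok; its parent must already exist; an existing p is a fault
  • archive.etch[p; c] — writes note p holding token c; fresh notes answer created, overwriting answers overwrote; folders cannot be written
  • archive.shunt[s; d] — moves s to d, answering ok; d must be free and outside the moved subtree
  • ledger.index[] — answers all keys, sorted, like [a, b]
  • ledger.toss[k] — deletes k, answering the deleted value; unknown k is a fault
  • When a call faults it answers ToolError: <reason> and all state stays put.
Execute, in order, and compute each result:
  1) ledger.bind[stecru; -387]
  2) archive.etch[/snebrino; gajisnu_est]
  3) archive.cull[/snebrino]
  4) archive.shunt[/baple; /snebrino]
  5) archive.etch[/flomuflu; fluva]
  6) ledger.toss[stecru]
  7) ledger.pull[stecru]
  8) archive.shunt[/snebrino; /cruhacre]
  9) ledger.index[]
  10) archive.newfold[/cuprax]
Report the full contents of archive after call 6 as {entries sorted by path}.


Answer: {cruhacre=tute, flomuflu=fluva, snebrino=vecrabu}

Derivation:
Step: ledger.bind[stecru; -387]
Result: nil
Step: archive.etch[/snebrino; gajisnu_est]
Result: created
Step: archive.cull[/snebrino]
Result: ok
Step: archive.shunt[/baple; /snebrino]
Result: ok
Step: archive.etch[/flomuflu; fluva]
Result: created
Step: ledger.toss[stecru]
Result: -387
Step: ledger.pull[stecru]
Result: ToolError: no such key stecru
Step: archive.shunt[/snebrino; /cruhacre]
Result: ToolError: exists
Step: ledger.index[]
Result: [cizar]
Step: archive.newfold[/cuprax]
Result: ok


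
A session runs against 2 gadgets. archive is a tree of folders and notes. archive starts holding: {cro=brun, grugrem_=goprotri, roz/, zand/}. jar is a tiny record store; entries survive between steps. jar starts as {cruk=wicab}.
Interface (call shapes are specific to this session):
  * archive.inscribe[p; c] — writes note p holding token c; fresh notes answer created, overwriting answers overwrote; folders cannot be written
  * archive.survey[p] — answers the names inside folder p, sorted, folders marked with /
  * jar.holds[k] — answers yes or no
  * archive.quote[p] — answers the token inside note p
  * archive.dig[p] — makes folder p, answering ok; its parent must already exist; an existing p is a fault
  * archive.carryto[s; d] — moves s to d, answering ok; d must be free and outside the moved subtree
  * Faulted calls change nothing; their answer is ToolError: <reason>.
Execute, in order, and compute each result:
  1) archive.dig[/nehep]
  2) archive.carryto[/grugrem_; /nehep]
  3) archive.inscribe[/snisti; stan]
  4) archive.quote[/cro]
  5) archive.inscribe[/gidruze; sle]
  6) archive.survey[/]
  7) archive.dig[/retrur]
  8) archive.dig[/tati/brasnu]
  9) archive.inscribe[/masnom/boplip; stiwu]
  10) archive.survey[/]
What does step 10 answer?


Answer: [cro, gidruze, grugrem_, nehep/, retrur/, roz/, snisti, zand/]

Derivation:
Now I run archive.dig using p→/nehep, and get ok.
I invoke archive.carryto using s→/grugrem_, d→/nehep, and observe ToolError: exists.
Now I run archive.inscribe using p→/snisti, c→stan, and get created.
I try archive.quote using p→/cro, which returns brun.
I run archive.inscribe using p→/gidruze, c→sle, and get created.
Using archive.survey using p→/, and get [cro, gidruze, grugrem_, nehep/, roz/, snisti, zand/].
Using archive.dig using p→/retrur, which returns ok.
Using archive.dig using p→/tati/brasnu, → ToolError: no parent.
I invoke archive.inscribe using p→/masnom/boplip, c→stiwu, — result: ToolError: no parent.
I invoke archive.survey using p→/, giving [cro, gidruze, grugrem_, nehep/, retrur/, roz/, snisti, zand/].


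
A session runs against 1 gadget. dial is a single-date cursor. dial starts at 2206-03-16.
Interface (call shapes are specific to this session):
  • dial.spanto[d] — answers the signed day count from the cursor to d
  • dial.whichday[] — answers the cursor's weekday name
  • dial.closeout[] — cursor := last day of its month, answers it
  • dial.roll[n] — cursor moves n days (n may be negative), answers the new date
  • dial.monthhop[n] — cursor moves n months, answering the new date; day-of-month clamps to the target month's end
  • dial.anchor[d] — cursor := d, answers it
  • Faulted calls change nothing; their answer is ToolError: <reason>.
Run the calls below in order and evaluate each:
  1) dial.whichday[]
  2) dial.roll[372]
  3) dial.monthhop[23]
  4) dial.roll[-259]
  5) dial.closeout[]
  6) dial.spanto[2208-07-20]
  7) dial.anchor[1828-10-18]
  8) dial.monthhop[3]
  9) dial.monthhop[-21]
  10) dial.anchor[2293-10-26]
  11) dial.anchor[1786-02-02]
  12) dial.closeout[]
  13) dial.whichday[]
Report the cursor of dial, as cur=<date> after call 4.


Answer: cur=2208-06-09

Derivation:
~$ whichday
  Sunday
~$ roll n=372
  2207-03-23
~$ monthhop n=23
  2209-02-23
~$ roll n=-259
  2208-06-09
~$ closeout
  2208-06-30
~$ spanto d=2208-07-20
  20
~$ anchor d=1828-10-18
  1828-10-18
~$ monthhop n=3
  1829-01-18
~$ monthhop n=-21
  1827-04-18
~$ anchor d=2293-10-26
  2293-10-26
~$ anchor d=1786-02-02
  1786-02-02
~$ closeout
  1786-02-28
~$ whichday
  Tuesday


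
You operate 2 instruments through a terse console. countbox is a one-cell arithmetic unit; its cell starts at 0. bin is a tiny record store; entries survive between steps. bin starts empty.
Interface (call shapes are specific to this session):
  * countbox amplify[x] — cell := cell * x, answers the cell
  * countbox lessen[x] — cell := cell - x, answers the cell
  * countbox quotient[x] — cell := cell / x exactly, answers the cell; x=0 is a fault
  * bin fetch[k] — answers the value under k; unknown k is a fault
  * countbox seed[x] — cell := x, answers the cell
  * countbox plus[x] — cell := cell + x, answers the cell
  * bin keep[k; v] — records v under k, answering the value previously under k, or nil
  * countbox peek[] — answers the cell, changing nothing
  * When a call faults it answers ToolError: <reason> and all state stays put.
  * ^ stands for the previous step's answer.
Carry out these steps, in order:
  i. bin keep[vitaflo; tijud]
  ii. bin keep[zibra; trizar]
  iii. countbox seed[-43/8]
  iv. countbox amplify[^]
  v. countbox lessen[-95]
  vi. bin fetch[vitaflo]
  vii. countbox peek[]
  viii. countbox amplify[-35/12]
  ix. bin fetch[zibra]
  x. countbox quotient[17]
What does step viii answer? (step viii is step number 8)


Answer: -92505/256

Derivation:
-- bin keep(k→vitaflo, v→tijud) : nil
-- bin keep(k→zibra, v→trizar) : nil
-- countbox seed(x→-43/8) : -43/8
-- countbox amplify(x→^) : 1849/64
-- countbox lessen(x→-95) : 7929/64
-- bin fetch(k→vitaflo) : tijud
-- countbox peek() : 7929/64
-- countbox amplify(x→-35/12) : -92505/256
-- bin fetch(k→zibra) : trizar
-- countbox quotient(x→17) : -92505/4352


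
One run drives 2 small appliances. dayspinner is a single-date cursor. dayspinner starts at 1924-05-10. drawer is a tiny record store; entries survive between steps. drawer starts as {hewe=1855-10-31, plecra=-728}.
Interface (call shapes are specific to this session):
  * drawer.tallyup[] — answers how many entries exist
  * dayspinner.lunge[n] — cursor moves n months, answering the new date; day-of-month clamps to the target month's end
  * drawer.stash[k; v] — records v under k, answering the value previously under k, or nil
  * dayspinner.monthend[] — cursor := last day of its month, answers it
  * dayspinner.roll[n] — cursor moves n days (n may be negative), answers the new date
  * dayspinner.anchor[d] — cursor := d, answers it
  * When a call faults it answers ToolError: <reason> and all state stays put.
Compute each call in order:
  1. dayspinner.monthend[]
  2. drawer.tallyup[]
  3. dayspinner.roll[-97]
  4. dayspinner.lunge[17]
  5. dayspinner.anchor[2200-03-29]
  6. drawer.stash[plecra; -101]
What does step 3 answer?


→ dayspinner.monthend()
← 1924-05-31
→ drawer.tallyup()
← 2
→ dayspinner.roll(-97)
← 1924-02-24
→ dayspinner.lunge(17)
← 1925-07-24
→ dayspinner.anchor(2200-03-29)
← 2200-03-29
→ drawer.stash(plecra, -101)
← -728

Answer: 1924-02-24


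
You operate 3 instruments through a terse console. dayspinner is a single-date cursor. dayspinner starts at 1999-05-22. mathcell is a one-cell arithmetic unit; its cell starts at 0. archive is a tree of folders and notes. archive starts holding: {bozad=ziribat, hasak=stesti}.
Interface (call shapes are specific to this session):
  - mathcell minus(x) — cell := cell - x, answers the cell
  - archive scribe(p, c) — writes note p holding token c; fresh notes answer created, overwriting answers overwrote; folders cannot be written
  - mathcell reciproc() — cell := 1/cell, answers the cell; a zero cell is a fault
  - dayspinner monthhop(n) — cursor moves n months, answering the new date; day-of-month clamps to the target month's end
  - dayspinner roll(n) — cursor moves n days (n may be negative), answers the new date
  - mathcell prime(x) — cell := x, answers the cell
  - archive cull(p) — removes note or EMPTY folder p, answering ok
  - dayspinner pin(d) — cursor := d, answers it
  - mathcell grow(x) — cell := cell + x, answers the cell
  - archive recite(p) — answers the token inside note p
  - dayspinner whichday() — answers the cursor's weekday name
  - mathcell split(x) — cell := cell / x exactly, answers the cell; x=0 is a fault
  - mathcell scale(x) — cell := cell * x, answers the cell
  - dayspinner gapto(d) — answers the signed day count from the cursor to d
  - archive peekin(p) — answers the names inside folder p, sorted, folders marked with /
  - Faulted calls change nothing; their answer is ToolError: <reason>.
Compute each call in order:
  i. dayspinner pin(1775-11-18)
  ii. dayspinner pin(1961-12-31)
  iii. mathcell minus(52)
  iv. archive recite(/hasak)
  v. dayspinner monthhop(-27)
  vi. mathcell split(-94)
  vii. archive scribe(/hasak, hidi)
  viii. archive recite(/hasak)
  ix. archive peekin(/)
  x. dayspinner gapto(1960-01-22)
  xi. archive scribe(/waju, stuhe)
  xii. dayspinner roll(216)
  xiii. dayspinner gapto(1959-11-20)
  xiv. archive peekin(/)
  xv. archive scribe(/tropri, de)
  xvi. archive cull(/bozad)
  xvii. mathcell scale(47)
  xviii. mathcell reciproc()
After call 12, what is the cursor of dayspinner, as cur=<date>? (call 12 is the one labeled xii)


-> dayspinner pin(1775-11-18)
<- 1775-11-18
-> dayspinner pin(1961-12-31)
<- 1961-12-31
-> mathcell minus(52)
<- -52
-> archive recite(/hasak)
<- stesti
-> dayspinner monthhop(-27)
<- 1959-09-30
-> mathcell split(-94)
<- 26/47
-> archive scribe(/hasak, hidi)
<- overwrote
-> archive recite(/hasak)
<- hidi
-> archive peekin(/)
<- [bozad, hasak]
-> dayspinner gapto(1960-01-22)
<- 114
-> archive scribe(/waju, stuhe)
<- created
-> dayspinner roll(216)
<- 1960-05-03
-> dayspinner gapto(1959-11-20)
<- -165
-> archive peekin(/)
<- [bozad, hasak, waju]
-> archive scribe(/tropri, de)
<- created
-> archive cull(/bozad)
<- ok
-> mathcell scale(47)
<- 26
-> mathcell reciproc()
<- 1/26

Answer: cur=1960-05-03


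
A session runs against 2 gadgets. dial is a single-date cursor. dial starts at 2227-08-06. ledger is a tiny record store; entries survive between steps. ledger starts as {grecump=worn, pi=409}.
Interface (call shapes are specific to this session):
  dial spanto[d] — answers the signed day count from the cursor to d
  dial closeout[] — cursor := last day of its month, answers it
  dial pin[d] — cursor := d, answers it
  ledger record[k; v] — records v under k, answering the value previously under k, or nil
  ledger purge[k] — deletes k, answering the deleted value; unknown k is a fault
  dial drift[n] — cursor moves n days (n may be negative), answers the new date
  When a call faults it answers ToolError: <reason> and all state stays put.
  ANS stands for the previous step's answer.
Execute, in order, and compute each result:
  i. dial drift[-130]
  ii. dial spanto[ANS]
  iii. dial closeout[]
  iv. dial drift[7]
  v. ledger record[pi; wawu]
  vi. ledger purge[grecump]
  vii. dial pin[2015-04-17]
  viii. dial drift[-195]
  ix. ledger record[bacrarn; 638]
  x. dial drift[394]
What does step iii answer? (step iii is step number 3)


Answer: 2227-03-31

Derivation:
I use dial drift passing n=-130, and observe 2227-03-29.
Using dial spanto passing d=ANS, → 0.
Invoking dial closeout(), which returns 2227-03-31.
I use dial drift passing n=7, and see 2227-04-07.
Then ledger record passing k=pi, v=wawu, → 409.
I call ledger purge passing k=grecump: worn.
I use dial pin passing d=2015-04-17, giving 2015-04-17.
Invoking dial drift passing n=-195, and see 2014-10-04.
I use ledger record passing k=bacrarn, v=638, — result: nil.
Calling dial drift passing n=394, and observe 2015-11-02.


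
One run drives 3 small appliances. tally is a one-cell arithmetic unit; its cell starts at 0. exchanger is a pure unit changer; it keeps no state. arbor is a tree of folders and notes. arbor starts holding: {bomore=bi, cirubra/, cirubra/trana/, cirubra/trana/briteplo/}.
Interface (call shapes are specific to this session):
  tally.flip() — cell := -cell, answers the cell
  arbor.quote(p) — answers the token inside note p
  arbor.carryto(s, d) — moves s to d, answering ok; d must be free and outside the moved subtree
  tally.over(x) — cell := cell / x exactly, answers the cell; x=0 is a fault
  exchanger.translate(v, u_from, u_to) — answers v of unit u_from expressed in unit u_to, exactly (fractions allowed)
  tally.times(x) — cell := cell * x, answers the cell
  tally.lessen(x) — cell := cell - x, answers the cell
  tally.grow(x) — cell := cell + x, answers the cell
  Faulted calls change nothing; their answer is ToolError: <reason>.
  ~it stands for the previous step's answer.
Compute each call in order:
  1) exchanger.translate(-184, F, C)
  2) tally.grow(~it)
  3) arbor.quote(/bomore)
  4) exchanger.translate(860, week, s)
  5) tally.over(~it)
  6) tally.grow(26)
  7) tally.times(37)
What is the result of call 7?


Answer: 4169692763/4334400

Derivation:
>> exchanger.translate(v→-184, u_from→F, u_to→C)
<< -120
>> tally.grow(x→~it)
<< -120
>> arbor.quote(p→/bomore)
<< bi
>> exchanger.translate(v→860, u_from→week, u_to→s)
<< 520128000
>> tally.over(x→~it)
<< -1/4334400
>> tally.grow(x→26)
<< 112694399/4334400
>> tally.times(x→37)
<< 4169692763/4334400


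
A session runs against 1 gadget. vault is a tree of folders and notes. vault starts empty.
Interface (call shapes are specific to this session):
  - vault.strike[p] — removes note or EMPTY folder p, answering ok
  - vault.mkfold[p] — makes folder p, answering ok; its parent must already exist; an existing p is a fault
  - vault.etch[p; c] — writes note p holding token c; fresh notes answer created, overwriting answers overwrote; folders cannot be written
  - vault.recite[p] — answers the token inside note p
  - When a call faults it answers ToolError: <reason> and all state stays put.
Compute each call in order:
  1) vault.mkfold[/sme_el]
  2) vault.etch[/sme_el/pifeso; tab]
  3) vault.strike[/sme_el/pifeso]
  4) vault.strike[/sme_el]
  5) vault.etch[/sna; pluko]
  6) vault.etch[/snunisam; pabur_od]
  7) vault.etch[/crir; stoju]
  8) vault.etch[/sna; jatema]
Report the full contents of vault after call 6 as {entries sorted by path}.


# 1. mkfold(p→/sme_el) => ok
# 2. etch(p→/sme_el/pifeso, c→tab) => created
# 3. strike(p→/sme_el/pifeso) => ok
# 4. strike(p→/sme_el) => ok
# 5. etch(p→/sna, c→pluko) => created
# 6. etch(p→/snunisam, c→pabur_od) => created
# 7. etch(p→/crir, c→stoju) => created
# 8. etch(p→/sna, c→jatema) => overwrote

Answer: {sna=pluko, snunisam=pabur_od}


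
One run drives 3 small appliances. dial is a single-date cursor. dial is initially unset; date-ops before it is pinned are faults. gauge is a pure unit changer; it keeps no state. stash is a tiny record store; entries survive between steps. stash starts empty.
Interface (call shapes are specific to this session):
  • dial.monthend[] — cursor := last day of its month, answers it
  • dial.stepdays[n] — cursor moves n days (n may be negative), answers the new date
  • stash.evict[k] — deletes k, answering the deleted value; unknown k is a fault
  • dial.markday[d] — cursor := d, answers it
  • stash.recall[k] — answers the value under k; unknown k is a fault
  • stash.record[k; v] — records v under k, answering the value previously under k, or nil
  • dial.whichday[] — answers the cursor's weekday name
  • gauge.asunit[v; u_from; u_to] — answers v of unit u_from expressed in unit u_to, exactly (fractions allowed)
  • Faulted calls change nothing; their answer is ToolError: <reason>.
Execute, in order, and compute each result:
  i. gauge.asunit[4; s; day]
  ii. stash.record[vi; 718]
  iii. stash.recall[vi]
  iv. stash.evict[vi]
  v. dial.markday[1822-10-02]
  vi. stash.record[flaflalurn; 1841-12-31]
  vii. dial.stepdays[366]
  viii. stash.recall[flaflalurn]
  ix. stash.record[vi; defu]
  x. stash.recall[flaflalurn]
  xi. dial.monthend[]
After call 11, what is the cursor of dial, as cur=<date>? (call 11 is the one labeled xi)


Answer: cur=1823-10-31

Derivation:
;; asunit(v: 4, u_from: s, u_to: day) : 1/21600
;; record(k: vi, v: 718) : nil
;; recall(k: vi) : 718
;; evict(k: vi) : 718
;; markday(d: 1822-10-02) : 1822-10-02
;; record(k: flaflalurn, v: 1841-12-31) : nil
;; stepdays(n: 366) : 1823-10-03
;; recall(k: flaflalurn) : 1841-12-31
;; record(k: vi, v: defu) : nil
;; recall(k: flaflalurn) : 1841-12-31
;; monthend() : 1823-10-31


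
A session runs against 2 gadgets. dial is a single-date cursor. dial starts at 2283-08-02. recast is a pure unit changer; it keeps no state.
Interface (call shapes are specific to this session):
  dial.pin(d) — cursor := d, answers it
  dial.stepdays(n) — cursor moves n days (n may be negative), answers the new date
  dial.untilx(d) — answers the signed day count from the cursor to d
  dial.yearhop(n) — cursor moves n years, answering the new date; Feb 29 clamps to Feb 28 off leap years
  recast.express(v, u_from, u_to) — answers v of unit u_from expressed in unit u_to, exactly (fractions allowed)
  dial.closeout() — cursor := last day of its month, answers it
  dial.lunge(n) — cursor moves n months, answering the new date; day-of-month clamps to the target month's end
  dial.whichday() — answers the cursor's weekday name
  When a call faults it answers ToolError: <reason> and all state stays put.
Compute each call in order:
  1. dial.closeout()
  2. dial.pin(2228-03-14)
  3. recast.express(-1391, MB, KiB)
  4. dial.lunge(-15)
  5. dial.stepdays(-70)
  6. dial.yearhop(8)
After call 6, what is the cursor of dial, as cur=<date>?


Answer: cur=2234-10-05

Derivation:
% closeout
  2283-08-31
% pin d→2228-03-14
  2228-03-14
% express v→-1391 u_from→MB u_to→KiB
  -21734375/16
% lunge n→-15
  2226-12-14
% stepdays n→-70
  2226-10-05
% yearhop n→8
  2234-10-05


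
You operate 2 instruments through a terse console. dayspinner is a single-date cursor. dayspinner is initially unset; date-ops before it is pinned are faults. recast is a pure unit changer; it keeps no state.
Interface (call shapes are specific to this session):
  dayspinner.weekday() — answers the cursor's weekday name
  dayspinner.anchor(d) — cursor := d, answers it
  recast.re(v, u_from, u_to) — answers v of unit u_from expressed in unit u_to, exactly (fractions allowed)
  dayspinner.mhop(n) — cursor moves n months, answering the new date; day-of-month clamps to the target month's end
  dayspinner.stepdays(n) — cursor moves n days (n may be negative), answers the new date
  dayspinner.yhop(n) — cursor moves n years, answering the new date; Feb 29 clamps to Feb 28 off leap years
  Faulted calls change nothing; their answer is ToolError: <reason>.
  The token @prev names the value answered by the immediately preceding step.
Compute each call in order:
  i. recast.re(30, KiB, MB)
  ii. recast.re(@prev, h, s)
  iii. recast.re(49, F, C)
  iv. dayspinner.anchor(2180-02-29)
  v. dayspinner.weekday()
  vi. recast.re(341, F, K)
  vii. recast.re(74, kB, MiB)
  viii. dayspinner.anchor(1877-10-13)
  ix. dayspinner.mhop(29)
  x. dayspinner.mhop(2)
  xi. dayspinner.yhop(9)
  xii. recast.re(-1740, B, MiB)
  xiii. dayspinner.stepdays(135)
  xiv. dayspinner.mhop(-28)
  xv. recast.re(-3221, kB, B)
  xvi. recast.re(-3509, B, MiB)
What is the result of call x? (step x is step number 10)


Step: recast.re[v=30; u_from=KiB; u_to=MB]
Result: 96/3125
Step: recast.re[v=@prev; u_from=h; u_to=s]
Result: 13824/125
Step: recast.re[v=49; u_from=F; u_to=C]
Result: 85/9
Step: dayspinner.anchor[d=2180-02-29]
Result: 2180-02-29
Step: dayspinner.weekday[]
Result: Tuesday
Step: recast.re[v=341; u_from=F; u_to=K]
Result: 26689/60
Step: recast.re[v=74; u_from=kB; u_to=MiB]
Result: 4625/65536
Step: dayspinner.anchor[d=1877-10-13]
Result: 1877-10-13
Step: dayspinner.mhop[n=29]
Result: 1880-03-13
Step: dayspinner.mhop[n=2]
Result: 1880-05-13
Step: dayspinner.yhop[n=9]
Result: 1889-05-13
Step: recast.re[v=-1740; u_from=B; u_to=MiB]
Result: -435/262144
Step: dayspinner.stepdays[n=135]
Result: 1889-09-25
Step: dayspinner.mhop[n=-28]
Result: 1887-05-25
Step: recast.re[v=-3221; u_from=kB; u_to=B]
Result: -3221000
Step: recast.re[v=-3509; u_from=B; u_to=MiB]
Result: -3509/1048576

Answer: 1880-05-13


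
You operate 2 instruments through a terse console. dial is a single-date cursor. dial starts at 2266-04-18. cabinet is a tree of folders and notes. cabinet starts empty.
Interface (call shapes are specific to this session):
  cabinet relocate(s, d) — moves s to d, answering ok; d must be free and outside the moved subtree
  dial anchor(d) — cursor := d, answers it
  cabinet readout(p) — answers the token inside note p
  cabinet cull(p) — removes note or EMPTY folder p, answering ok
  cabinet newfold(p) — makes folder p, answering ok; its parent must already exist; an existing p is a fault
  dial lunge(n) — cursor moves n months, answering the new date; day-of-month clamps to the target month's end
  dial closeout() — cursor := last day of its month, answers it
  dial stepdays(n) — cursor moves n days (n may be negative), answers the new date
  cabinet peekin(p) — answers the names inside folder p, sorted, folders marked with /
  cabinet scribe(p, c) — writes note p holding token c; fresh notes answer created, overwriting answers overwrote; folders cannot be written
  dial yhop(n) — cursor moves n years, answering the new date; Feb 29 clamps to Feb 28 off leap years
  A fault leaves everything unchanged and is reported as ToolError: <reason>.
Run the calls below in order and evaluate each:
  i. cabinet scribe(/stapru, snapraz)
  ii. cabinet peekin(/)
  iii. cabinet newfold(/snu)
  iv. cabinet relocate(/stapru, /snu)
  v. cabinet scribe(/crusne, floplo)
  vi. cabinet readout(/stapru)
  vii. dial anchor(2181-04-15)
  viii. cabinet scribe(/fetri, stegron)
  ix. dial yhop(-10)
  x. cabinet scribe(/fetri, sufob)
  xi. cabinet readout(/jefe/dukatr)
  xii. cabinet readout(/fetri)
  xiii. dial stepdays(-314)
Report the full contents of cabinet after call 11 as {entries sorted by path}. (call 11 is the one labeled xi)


Then cabinet scribe with /stapru, snapraz, yielding created.
I call cabinet peekin with /, — result: [stapru].
Invoking cabinet newfold with /snu, and observe ok.
I invoke cabinet relocate with /stapru, /snu, giving ToolError: exists.
I call cabinet scribe with /crusne, floplo, and see created.
I use cabinet readout with /stapru, and get snapraz.
I invoke dial anchor with 2181-04-15, yielding 2181-04-15.
I use cabinet scribe with /fetri, stegron, and observe created.
Invoking dial yhop with -10, — result: 2171-04-15.
Next I call cabinet scribe with /fetri, sufob, yielding overwrote.
I invoke cabinet readout with /jefe/dukatr, and get ToolError: not found.
I try cabinet readout with /fetri, → sufob.
I use dial stepdays with -314, → 2170-06-05.

Answer: {crusne=floplo, fetri=sufob, snu/, stapru=snapraz}


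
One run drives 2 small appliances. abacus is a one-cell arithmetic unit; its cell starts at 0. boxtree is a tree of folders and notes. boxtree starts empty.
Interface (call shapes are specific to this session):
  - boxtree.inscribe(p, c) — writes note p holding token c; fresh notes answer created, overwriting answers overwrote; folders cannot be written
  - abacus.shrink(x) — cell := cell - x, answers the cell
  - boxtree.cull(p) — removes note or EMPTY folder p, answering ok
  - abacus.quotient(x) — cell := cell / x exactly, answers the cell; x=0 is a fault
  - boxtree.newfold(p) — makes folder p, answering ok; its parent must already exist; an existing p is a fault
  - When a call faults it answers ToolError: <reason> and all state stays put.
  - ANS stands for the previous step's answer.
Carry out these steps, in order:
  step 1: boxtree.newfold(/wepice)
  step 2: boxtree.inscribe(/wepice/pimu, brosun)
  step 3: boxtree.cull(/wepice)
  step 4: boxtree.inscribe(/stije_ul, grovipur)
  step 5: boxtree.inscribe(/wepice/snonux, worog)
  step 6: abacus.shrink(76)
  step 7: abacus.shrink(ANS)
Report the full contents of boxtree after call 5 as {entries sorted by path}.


==> newfold(p: /wepice)
<== ok
==> inscribe(p: /wepice/pimu, c: brosun)
<== created
==> cull(p: /wepice)
<== ToolError: not empty
==> inscribe(p: /stije_ul, c: grovipur)
<== created
==> inscribe(p: /wepice/snonux, c: worog)
<== created
==> shrink(x: 76)
<== -76
==> shrink(x: ANS)
<== 0

Answer: {stije_ul=grovipur, wepice/, wepice/pimu=brosun, wepice/snonux=worog}


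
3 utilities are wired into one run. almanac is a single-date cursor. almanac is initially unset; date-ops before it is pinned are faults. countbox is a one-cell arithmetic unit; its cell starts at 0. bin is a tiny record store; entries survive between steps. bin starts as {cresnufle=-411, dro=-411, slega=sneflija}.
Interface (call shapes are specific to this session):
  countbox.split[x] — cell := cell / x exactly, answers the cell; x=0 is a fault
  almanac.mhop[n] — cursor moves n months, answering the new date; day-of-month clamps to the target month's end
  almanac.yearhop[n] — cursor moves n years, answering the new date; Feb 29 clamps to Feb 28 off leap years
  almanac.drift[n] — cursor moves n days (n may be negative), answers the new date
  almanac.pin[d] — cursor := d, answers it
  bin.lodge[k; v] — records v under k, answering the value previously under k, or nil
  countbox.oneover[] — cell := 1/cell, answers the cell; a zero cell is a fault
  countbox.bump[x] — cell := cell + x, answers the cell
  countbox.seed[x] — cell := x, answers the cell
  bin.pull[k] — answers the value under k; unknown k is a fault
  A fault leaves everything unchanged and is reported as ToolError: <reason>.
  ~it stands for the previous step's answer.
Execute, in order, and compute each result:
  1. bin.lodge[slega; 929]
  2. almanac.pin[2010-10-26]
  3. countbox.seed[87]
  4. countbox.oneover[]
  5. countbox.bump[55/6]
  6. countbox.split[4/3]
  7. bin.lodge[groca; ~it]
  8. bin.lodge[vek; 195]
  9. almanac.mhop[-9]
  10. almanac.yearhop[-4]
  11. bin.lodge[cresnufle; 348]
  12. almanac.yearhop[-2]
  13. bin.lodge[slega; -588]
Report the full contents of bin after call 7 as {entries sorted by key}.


[in] bin.lodge k='slega' v='929'
[out] sneflija
[in] almanac.pin d='2010-10-26'
[out] 2010-10-26
[in] countbox.seed x='87'
[out] 87
[in] countbox.oneover
[out] 1/87
[in] countbox.bump x='55/6'
[out] 1597/174
[in] countbox.split x='4/3'
[out] 1597/232
[in] bin.lodge k='groca' v='~it'
[out] nil
[in] bin.lodge k='vek' v='195'
[out] nil
[in] almanac.mhop n='-9'
[out] 2010-01-26
[in] almanac.yearhop n='-4'
[out] 2006-01-26
[in] bin.lodge k='cresnufle' v='348'
[out] -411
[in] almanac.yearhop n='-2'
[out] 2004-01-26
[in] bin.lodge k='slega' v='-588'
[out] 929

Answer: {cresnufle=-411, dro=-411, groca=1597/232, slega=929}


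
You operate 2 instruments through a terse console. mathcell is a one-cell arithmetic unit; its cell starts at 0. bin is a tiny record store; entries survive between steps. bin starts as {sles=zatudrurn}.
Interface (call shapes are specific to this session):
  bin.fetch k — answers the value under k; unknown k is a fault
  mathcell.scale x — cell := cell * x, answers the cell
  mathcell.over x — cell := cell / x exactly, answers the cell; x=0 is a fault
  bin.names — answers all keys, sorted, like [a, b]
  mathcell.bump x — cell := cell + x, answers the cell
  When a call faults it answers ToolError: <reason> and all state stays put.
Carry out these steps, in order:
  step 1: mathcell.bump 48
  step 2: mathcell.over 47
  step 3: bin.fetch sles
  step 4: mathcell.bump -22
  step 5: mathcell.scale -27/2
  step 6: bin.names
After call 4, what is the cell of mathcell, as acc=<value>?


Answer: acc=-986/47

Derivation:
>>> bump x='48'
= 48
>>> over x='47'
= 48/47
>>> fetch k='sles'
= zatudrurn
>>> bump x='-22'
= -986/47
>>> scale x='-27/2'
= 13311/47
>>> names
= [sles]


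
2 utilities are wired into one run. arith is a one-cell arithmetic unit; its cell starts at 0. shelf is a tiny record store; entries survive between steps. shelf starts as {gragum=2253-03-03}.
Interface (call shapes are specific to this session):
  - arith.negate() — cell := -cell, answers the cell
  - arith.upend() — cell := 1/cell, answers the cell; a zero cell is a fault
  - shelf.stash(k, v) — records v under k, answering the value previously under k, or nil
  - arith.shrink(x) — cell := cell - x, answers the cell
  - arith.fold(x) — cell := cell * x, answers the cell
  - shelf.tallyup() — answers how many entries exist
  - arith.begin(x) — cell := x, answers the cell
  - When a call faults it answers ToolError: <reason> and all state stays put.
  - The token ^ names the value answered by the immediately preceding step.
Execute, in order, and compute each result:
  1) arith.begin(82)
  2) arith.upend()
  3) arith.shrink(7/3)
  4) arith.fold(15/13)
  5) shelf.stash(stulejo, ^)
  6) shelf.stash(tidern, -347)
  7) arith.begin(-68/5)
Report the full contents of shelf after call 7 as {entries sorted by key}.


Answer: {gragum=2253-03-03, stulejo=-2855/1066, tidern=-347}

Derivation:
-> begin(x=82)
<- 82
-> upend()
<- 1/82
-> shrink(x=7/3)
<- -571/246
-> fold(x=15/13)
<- -2855/1066
-> stash(k=stulejo, v=^)
<- nil
-> stash(k=tidern, v=-347)
<- nil
-> begin(x=-68/5)
<- -68/5


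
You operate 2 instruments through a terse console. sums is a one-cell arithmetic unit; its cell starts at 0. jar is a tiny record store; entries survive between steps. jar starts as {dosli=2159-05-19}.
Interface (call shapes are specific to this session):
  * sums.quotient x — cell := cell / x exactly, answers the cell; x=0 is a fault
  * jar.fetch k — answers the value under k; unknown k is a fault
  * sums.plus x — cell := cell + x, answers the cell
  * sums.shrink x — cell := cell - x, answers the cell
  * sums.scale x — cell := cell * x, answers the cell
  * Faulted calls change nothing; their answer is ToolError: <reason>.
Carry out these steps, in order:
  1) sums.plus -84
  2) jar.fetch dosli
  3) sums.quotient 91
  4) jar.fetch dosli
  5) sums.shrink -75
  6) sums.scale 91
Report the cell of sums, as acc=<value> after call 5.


Act: plus[x→-84]
Obs: -84
Act: fetch[k→dosli]
Obs: 2159-05-19
Act: quotient[x→91]
Obs: -12/13
Act: fetch[k→dosli]
Obs: 2159-05-19
Act: shrink[x→-75]
Obs: 963/13
Act: scale[x→91]
Obs: 6741

Answer: acc=963/13


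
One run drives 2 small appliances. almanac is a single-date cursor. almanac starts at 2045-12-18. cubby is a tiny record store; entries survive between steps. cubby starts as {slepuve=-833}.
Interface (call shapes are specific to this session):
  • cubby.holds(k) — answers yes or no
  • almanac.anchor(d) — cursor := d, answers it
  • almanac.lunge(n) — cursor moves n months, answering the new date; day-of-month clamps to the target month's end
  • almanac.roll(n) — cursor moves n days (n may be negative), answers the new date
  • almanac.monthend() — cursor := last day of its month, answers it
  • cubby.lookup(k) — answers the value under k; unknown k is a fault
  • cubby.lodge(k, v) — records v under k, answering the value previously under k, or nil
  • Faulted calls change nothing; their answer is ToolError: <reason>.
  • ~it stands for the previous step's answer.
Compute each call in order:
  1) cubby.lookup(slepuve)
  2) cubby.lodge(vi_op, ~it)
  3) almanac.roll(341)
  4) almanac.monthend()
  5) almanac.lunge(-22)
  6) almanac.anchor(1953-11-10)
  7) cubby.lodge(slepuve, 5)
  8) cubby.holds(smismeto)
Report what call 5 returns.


I try lookup using k=slepuve, and get -833.
Invoking lodge using k=vi_op, v=~it, → nil.
I try roll using n=341: 2046-11-24.
Calling monthend, and observe 2046-11-30.
Now I run lunge using n=-22, which returns 2045-01-30.
I invoke anchor using d=1953-11-10, — result: 1953-11-10.
I invoke lodge using k=slepuve, v=5, and get -833.
Then holds using k=smismeto, which returns no.

Answer: 2045-01-30


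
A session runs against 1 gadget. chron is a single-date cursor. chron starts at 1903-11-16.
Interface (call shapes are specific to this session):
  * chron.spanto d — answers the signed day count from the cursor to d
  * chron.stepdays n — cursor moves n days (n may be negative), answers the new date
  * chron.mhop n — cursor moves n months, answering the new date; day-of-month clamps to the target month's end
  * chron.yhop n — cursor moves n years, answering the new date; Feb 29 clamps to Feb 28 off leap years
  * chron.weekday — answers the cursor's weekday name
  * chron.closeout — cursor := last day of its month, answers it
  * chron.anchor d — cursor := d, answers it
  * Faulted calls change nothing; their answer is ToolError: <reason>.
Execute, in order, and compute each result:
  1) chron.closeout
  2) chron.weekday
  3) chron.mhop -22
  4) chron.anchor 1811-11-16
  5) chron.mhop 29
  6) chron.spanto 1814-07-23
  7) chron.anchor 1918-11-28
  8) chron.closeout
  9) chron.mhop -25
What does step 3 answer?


> chron.closeout
= 1903-11-30
> chron.weekday
= Monday
> chron.mhop n=-22
= 1902-01-30
> chron.anchor d=1811-11-16
= 1811-11-16
> chron.mhop n=29
= 1814-04-16
> chron.spanto d=1814-07-23
= 98
> chron.anchor d=1918-11-28
= 1918-11-28
> chron.closeout
= 1918-11-30
> chron.mhop n=-25
= 1916-10-30

Answer: 1902-01-30
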